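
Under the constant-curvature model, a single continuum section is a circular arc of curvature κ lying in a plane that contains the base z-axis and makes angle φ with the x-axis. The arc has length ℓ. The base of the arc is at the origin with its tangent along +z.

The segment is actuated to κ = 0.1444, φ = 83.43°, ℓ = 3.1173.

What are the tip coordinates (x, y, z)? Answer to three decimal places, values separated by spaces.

θ = κ·ℓ = 0.1444 × 3.1173 = 0.45014 rad
ρ = (1 − cos θ)/κ = (1 − 0.90039)/0.1444 = 0.68984
z = sin θ / κ = 0.43509/0.1444 = 3.01309
x = ρ cos φ = 0.68984 × cos(83.43°) = 0.07893
y = ρ sin φ = 0.68984 × sin(83.43°) = 0.68531

0.079 0.685 3.013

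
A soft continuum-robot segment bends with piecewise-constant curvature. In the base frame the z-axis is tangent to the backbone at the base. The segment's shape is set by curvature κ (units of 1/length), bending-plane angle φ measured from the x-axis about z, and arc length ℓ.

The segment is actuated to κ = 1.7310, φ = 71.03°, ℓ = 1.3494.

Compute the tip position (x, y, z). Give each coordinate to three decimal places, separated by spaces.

0.318 0.925 0.417

θ = κ·ℓ = 1.7310 × 1.3494 = 2.33581 rad
ρ = (1 − cos θ)/κ = (1 − -0.69255)/1.7310 = 0.97779
z = sin θ / κ = 0.72137/1.7310 = 0.41674
x = ρ cos φ = 0.97779 × cos(71.03°) = 0.31785
y = ρ sin φ = 0.97779 × sin(71.03°) = 0.92468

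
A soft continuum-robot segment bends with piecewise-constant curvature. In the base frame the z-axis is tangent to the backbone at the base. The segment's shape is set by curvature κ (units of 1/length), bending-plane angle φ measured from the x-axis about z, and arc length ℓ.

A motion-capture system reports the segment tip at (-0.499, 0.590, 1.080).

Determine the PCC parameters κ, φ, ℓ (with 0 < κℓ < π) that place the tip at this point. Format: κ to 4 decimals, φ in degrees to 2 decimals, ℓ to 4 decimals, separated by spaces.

0.8764 130.22 1.4173

ρ = √(x²+y²) = √(-0.499² + 0.590²) = 0.77272
φ = atan2(y, x) mod 360° = atan2(0.590, -0.499) = 130.2233°
|p|² = ρ² + z² = 0.77272² + 1.080² = 1.76350
κ = 2ρ / |p|² = 2×0.77272 / 1.76350 = 0.87635
θ = 2·atan2(ρ, z) = 2·atan2(0.77272, 1.080) = 1.24209 rad
ℓ = θ/κ = 1.24209/0.87635 = 1.41734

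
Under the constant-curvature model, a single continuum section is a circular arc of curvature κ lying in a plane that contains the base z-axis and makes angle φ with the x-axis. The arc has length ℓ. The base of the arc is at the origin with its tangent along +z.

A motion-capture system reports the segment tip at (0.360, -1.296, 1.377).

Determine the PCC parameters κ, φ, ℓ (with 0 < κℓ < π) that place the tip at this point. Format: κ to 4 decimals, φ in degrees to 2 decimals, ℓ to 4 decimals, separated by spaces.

ρ = √(x²+y²) = √(0.360² + -1.296²) = 1.34507
φ = atan2(y, x) mod 360° = atan2(-1.296, 0.360) = 285.5241°
|p|² = ρ² + z² = 1.34507² + 1.377² = 3.70534
κ = 2ρ / |p|² = 2×1.34507 / 3.70534 = 0.72602
θ = 2·atan2(ρ, z) = 2·atan2(1.34507, 1.377) = 1.54734 rad
ℓ = θ/κ = 1.54734/0.72602 = 2.13127

0.7260 285.52 2.1313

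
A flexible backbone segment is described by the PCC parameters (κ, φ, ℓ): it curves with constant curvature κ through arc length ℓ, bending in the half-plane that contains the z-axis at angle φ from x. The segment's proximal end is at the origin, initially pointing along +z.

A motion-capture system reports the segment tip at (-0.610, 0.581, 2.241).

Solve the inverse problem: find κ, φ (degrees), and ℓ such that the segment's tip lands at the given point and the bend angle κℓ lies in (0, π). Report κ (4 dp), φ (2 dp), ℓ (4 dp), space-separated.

ρ = √(x²+y²) = √(-0.610² + 0.581²) = 0.84241
φ = atan2(y, x) mod 360° = atan2(0.581, -0.610) = 136.3948°
|p|² = ρ² + z² = 0.84241² + 2.241² = 5.73174
κ = 2ρ / |p|² = 2×0.84241 / 5.73174 = 0.29395
θ = 2·atan2(ρ, z) = 2·atan2(0.84241, 2.241) = 0.71914 rad
ℓ = θ/κ = 0.71914/0.29395 = 2.44648

0.2939 136.39 2.4465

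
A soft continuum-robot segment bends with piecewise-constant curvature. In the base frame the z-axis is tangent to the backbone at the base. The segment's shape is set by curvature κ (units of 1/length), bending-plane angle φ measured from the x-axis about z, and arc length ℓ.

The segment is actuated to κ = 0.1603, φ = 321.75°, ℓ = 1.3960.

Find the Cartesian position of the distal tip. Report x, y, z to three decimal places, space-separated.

θ = κ·ℓ = 0.1603 × 1.3960 = 0.22378 rad
ρ = (1 − cos θ)/κ = (1 − 0.97507)/0.1603 = 0.15555
z = sin θ / κ = 0.22192/0.1603 = 1.38438
x = ρ cos φ = 0.15555 × cos(321.75°) = 0.12215
y = ρ sin φ = 0.15555 × sin(321.75°) = -0.09630

0.122 -0.096 1.384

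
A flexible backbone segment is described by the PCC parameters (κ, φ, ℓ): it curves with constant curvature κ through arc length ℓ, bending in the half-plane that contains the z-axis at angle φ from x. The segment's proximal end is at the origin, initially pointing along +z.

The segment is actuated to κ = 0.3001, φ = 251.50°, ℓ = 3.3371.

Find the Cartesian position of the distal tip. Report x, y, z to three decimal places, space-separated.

-0.487 -1.457 2.807

θ = κ·ℓ = 0.3001 × 3.3371 = 1.00146 rad
ρ = (1 − cos θ)/κ = (1 − 0.53907)/0.3001 = 1.53592
z = sin θ / κ = 0.84226/0.3001 = 2.80660
x = ρ cos φ = 1.53592 × cos(251.50°) = -0.48735
y = ρ sin φ = 1.53592 × sin(251.50°) = -1.45655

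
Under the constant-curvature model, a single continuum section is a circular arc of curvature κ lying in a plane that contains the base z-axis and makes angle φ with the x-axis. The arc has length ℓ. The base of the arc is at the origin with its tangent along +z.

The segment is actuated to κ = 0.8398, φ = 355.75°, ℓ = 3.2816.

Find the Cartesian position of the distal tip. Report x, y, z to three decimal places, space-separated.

θ = κ·ℓ = 0.8398 × 3.2816 = 2.75589 rad
ρ = (1 − cos θ)/κ = (1 − -0.92653)/0.8398 = 2.29404
z = sin θ / κ = 0.37621/0.8398 = 0.44798
x = ρ cos φ = 2.29404 × cos(355.75°) = 2.28773
y = ρ sin φ = 2.29404 × sin(355.75°) = -0.17001

2.288 -0.170 0.448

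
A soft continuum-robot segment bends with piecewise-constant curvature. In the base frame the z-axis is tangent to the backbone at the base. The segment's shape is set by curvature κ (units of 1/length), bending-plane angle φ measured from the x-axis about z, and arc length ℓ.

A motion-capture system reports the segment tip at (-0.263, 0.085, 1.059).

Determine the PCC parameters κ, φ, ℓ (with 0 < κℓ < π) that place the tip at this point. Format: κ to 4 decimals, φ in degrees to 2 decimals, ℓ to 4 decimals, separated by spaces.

0.4615 162.09 1.1065

ρ = √(x²+y²) = √(-0.263² + 0.085²) = 0.27639
φ = atan2(y, x) mod 360° = atan2(0.085, -0.263) = 162.0895°
|p|² = ρ² + z² = 0.27639² + 1.059² = 1.19788
κ = 2ρ / |p|² = 2×0.27639 / 1.19788 = 0.46147
θ = 2·atan2(ρ, z) = 2·atan2(0.27639, 1.059) = 0.51060 rad
ℓ = θ/κ = 0.51060/0.46147 = 1.10646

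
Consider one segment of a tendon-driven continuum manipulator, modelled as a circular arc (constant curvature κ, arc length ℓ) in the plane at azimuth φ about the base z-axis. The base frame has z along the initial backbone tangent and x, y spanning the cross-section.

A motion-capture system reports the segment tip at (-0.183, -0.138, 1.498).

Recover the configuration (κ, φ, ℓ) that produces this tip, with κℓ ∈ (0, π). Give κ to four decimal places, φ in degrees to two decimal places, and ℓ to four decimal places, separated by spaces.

ρ = √(x²+y²) = √(-0.183² + -0.138²) = 0.22920
φ = atan2(y, x) mod 360° = atan2(-0.138, -0.183) = 217.0199°
|p|² = ρ² + z² = 0.22920² + 1.498² = 2.29654
κ = 2ρ / |p|² = 2×0.22920 / 2.29654 = 0.19961
θ = 2·atan2(ρ, z) = 2·atan2(0.22920, 1.498) = 0.30365 rad
ℓ = θ/κ = 0.30365/0.19961 = 1.52127

0.1996 217.02 1.5213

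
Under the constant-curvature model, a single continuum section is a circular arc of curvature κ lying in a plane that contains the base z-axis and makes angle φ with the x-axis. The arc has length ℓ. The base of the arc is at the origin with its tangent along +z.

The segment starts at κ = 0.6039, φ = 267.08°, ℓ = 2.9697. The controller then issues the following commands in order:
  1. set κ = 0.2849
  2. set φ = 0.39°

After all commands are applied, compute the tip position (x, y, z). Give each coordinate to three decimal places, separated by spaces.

initial: κ=0.6039, φ=267.08°, ℓ=2.9697
cmd 1: set κ=0.2849 → (κ,φ,ℓ)=(0.2849,267.08°,2.9697) → tip=(-0.0603,-1.1816,2.6279)
cmd 2: set φ=0.39° → (κ,φ,ℓ)=(0.2849,0.39°,2.9697) → tip=(1.1831,0.0081,2.6279)

1.183 0.008 2.628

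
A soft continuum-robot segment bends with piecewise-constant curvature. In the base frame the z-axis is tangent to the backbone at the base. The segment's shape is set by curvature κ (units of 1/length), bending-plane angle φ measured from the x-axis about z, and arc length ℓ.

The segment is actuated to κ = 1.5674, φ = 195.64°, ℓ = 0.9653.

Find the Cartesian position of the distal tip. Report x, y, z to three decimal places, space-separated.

-0.579 -0.162 0.637

θ = κ·ℓ = 1.5674 × 0.9653 = 1.51301 rad
ρ = (1 − cos θ)/κ = (1 − 0.05775)/1.5674 = 0.60115
z = sin θ / κ = 0.99833/1.5674 = 0.63693
x = ρ cos φ = 0.60115 × cos(195.64°) = -0.57889
y = ρ sin φ = 0.60115 × sin(195.64°) = -0.16207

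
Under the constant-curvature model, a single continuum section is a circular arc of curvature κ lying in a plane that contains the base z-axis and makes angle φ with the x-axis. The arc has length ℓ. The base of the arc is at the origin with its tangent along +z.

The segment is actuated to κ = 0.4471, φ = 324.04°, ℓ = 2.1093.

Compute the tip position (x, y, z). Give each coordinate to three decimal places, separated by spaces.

0.747 -0.542 1.810

θ = κ·ℓ = 0.4471 × 2.1093 = 0.94307 rad
ρ = (1 − cos θ)/κ = (1 − 0.58731)/0.4471 = 0.92304
z = sin θ / κ = 0.80936/0.4471 = 1.81025
x = ρ cos φ = 0.92304 × cos(324.04°) = 0.74714
y = ρ sin φ = 0.92304 × sin(324.04°) = -0.54203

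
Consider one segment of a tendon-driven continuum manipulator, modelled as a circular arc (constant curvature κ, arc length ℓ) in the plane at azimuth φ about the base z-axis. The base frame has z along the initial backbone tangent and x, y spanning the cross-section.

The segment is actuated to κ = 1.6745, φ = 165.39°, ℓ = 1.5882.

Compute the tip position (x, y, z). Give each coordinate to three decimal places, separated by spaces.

θ = κ·ℓ = 1.6745 × 1.5882 = 2.65944 rad
ρ = (1 − cos θ)/κ = (1 − -0.88600)/1.6745 = 1.12631
z = sin θ / κ = 0.46369/1.6745 = 0.27691
x = ρ cos φ = 1.12631 × cos(165.39°) = -1.08989
y = ρ sin φ = 1.12631 × sin(165.39°) = 0.28410

-1.090 0.284 0.277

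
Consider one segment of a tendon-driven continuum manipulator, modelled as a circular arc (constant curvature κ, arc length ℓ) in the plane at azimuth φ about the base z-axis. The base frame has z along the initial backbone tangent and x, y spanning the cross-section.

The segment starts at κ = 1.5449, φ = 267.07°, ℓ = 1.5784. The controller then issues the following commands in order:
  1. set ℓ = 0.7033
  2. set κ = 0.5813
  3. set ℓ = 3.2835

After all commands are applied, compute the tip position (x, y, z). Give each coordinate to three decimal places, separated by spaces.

initial: κ=1.5449, φ=267.07°, ℓ=1.5784
cmd 1: set ℓ=0.7033 → (κ,φ,ℓ)=(1.5449,267.07°,0.7033) → tip=(-0.0177,-0.3455,0.5729)
cmd 2: set κ=0.5813 → (κ,φ,ℓ)=(0.5813,267.07°,0.7033) → tip=(-0.0072,-0.1416,0.6839)
cmd 3: set ℓ=3.2835 → (κ,φ,ℓ)=(0.5813,267.07°,3.2835) → tip=(-0.1171,-2.2876,1.6230)

-0.117 -2.288 1.623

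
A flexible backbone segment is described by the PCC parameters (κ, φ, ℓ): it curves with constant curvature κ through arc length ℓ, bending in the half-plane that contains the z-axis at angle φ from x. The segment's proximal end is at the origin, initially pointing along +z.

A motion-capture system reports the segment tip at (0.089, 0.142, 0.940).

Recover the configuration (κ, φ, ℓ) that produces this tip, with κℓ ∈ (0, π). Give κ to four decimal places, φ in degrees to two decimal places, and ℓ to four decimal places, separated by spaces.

ρ = √(x²+y²) = √(0.089² + 0.142²) = 0.16759
φ = atan2(y, x) mod 360° = atan2(0.142, 0.089) = 57.9221°
|p|² = ρ² + z² = 0.16759² + 0.940² = 0.91168
κ = 2ρ / |p|² = 2×0.16759 / 0.91168 = 0.36764
θ = 2·atan2(ρ, z) = 2·atan2(0.16759, 0.940) = 0.35286 rad
ℓ = θ/κ = 0.35286/0.36764 = 0.95979

0.3676 57.92 0.9598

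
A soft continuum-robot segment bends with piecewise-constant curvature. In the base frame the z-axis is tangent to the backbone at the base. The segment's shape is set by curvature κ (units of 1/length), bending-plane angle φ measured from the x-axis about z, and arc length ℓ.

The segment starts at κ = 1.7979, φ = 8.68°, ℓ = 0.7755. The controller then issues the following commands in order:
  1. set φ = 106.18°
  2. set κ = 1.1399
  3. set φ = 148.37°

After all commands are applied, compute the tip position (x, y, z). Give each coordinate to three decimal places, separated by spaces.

-0.273 0.168 0.678

initial: κ=1.7979, φ=8.68°, ℓ=0.7755
cmd 1: set φ=106.18° → (κ,φ,ℓ)=(1.7979,106.18°,0.7755) → tip=(-0.1278,0.4404,0.5476)
cmd 2: set κ=1.1399 → (κ,φ,ℓ)=(1.1399,106.18°,0.7755) → tip=(-0.0895,0.3083,0.6784)
cmd 3: set φ=148.37° → (κ,φ,ℓ)=(1.1399,148.37°,0.7755) → tip=(-0.2733,0.1684,0.6784)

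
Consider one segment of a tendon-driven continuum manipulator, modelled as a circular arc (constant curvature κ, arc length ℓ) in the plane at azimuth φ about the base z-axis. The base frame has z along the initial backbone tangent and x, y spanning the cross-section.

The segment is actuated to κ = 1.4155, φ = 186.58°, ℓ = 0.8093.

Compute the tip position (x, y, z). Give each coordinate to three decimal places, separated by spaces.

-0.412 -0.048 0.644

θ = κ·ℓ = 1.4155 × 0.8093 = 1.14556 rad
ρ = (1 − cos θ)/κ = (1 − 0.41253)/1.4155 = 0.41502
z = sin θ / κ = 0.91094/1.4155 = 0.64355
x = ρ cos φ = 0.41502 × cos(186.58°) = -0.41229
y = ρ sin φ = 0.41502 × sin(186.58°) = -0.04756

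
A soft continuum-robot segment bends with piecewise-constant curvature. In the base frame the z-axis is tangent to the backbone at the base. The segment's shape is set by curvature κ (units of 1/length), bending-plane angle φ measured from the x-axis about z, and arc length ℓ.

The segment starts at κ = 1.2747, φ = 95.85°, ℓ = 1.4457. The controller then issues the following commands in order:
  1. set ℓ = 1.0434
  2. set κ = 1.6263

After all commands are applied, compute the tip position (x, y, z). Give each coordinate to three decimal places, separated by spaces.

-0.071 0.689 0.610

initial: κ=1.2747, φ=95.85°, ℓ=1.4457
cmd 1: set ℓ=1.0434 → (κ,φ,ℓ)=(1.2747,95.85°,1.0434) → tip=(-0.0609,0.5943,0.7619)
cmd 2: set κ=1.6263 → (κ,φ,ℓ)=(1.6263,95.85°,1.0434) → tip=(-0.0706,0.6886,0.6100)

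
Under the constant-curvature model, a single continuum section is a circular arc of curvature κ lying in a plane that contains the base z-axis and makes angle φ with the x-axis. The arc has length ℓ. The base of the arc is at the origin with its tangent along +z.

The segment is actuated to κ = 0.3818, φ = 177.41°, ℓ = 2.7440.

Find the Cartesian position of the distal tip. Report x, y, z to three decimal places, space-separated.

-1.309 0.059 2.269

θ = κ·ℓ = 0.3818 × 2.7440 = 1.04766 rad
ρ = (1 − cos θ)/κ = (1 − 0.49960)/0.3818 = 1.31063
z = sin θ / κ = 0.86626/0.3818 = 2.26887
x = ρ cos φ = 1.31063 × cos(177.41°) = -1.30929
y = ρ sin φ = 1.31063 × sin(177.41°) = 0.05923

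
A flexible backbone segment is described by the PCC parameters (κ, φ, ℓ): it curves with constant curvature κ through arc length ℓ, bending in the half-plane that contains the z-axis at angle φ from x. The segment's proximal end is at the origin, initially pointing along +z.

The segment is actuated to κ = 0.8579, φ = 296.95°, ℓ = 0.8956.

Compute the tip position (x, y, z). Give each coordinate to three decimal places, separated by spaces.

0.148 -0.292 0.810

θ = κ·ℓ = 0.8579 × 0.8956 = 0.76834 rad
ρ = (1 − cos θ)/κ = (1 − 0.71907)/0.8579 = 0.32746
z = sin θ / κ = 0.69494/0.8579 = 0.81005
x = ρ cos φ = 0.32746 × cos(296.95°) = 0.14841
y = ρ sin φ = 0.32746 × sin(296.95°) = -0.29190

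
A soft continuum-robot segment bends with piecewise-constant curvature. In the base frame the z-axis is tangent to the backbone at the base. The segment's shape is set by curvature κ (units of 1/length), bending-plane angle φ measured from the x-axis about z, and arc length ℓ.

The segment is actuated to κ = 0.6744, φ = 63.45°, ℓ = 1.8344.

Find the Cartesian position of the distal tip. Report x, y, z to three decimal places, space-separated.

θ = κ·ℓ = 0.6744 × 1.8344 = 1.23712 rad
ρ = (1 − cos θ)/κ = (1 − 0.32752)/0.6744 = 0.99715
z = sin θ / κ = 0.94484/0.6744 = 1.40101
x = ρ cos φ = 0.99715 × cos(63.45°) = 0.44571
y = ρ sin φ = 0.99715 × sin(63.45°) = 0.89200

0.446 0.892 1.401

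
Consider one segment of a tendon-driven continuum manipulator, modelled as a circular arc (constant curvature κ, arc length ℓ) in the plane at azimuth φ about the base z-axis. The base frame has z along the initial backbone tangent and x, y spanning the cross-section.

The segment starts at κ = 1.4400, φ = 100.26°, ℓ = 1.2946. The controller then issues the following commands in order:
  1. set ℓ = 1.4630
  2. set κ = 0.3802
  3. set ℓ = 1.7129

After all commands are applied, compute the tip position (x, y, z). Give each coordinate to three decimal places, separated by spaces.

-0.096 0.530 1.594

initial: κ=1.4400, φ=100.26°, ℓ=1.2946
cmd 1: set ℓ=1.4630 → (κ,φ,ℓ)=(1.4400,100.26°,1.4630) → tip=(-0.1869,1.0323,0.5971)
cmd 2: set κ=0.3802 → (κ,φ,ℓ)=(0.3802,100.26°,1.4630) → tip=(-0.0706,0.3902,1.3887)
cmd 3: set ℓ=1.7129 → (κ,φ,ℓ)=(0.3802,100.26°,1.7129) → tip=(-0.0959,0.5297,1.5944)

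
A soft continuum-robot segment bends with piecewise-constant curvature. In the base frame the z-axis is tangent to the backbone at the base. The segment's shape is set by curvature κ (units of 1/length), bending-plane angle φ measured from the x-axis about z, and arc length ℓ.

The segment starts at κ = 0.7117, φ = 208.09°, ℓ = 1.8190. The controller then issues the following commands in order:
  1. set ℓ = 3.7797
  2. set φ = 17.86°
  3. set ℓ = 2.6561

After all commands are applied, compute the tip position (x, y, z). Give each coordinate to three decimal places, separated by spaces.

1.757 0.566 1.334

initial: κ=0.7117, φ=208.09°, ℓ=1.8190
cmd 1: set ℓ=3.7797 → (κ,φ,ℓ)=(0.7117,208.09°,3.7797) → tip=(-2.3549,-1.2569,0.6132)
cmd 2: set φ=17.86° → (κ,φ,ℓ)=(0.7117,17.86°,3.7797) → tip=(2.5407,0.8187,0.6132)
cmd 3: set ℓ=2.6561 → (κ,φ,ℓ)=(0.7117,17.86°,2.6561) → tip=(1.7575,0.5663,1.3340)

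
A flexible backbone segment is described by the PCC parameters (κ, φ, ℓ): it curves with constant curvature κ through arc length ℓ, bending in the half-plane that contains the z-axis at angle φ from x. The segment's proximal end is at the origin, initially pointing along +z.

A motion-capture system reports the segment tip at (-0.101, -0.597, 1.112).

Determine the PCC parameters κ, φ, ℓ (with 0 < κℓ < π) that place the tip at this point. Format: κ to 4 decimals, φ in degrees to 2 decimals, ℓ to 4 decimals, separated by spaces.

ρ = √(x²+y²) = √(-0.101² + -0.597²) = 0.60548
φ = atan2(y, x) mod 360° = atan2(-0.597, -0.101) = 260.3977°
|p|² = ρ² + z² = 0.60548² + 1.112² = 1.60315
κ = 2ρ / |p|² = 2×0.60548 / 1.60315 = 0.75537
θ = 2·atan2(ρ, z) = 2·atan2(0.60548, 1.112) = 0.99722 rad
ℓ = θ/κ = 0.99722/0.75537 = 1.32018

0.7554 260.40 1.3202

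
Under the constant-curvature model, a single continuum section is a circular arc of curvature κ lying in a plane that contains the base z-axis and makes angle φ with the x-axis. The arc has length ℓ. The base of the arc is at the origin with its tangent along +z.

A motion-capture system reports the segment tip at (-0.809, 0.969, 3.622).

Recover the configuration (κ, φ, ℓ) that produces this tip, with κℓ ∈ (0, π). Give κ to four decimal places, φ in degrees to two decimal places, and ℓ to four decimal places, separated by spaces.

0.1716 129.86 3.9085

ρ = √(x²+y²) = √(-0.809² + 0.969²) = 1.26232
φ = atan2(y, x) mod 360° = atan2(0.969, -0.809) = 129.8579°
|p|² = ρ² + z² = 1.26232² + 3.622² = 14.71233
κ = 2ρ / |p|² = 2×1.26232 / 14.71233 = 0.17160
θ = 2·atan2(ρ, z) = 2·atan2(1.26232, 3.622) = 0.67070 rad
ℓ = θ/κ = 0.67070/0.17160 = 3.90851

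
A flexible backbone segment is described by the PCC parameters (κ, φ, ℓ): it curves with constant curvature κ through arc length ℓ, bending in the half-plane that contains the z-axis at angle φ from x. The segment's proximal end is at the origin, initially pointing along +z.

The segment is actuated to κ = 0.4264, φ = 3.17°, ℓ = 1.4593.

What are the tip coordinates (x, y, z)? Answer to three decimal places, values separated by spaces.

0.439 0.024 1.367

θ = κ·ℓ = 0.4264 × 1.4593 = 0.62225 rad
ρ = (1 − cos θ)/κ = (1 − 0.81257)/0.4264 = 0.43956
z = sin θ / κ = 0.58286/0.4264 = 1.36694
x = ρ cos φ = 0.43956 × cos(3.17°) = 0.43889
y = ρ sin φ = 0.43956 × sin(3.17°) = 0.02431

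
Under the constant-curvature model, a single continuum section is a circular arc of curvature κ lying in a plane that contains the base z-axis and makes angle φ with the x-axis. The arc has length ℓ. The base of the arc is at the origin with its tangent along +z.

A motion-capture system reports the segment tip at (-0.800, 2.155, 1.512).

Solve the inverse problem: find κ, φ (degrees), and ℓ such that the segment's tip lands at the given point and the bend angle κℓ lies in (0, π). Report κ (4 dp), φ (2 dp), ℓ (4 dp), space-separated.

0.6073 110.37 3.2570

ρ = √(x²+y²) = √(-0.800² + 2.155²) = 2.29870
φ = atan2(y, x) mod 360° = atan2(2.155, -0.800) = 110.3664°
|p|² = ρ² + z² = 2.29870² + 1.512² = 7.57017
κ = 2ρ / |p|² = 2×2.29870 / 7.57017 = 0.60730
θ = 2·atan2(ρ, z) = 2·atan2(2.29870, 1.512) = 1.97797 rad
ℓ = θ/κ = 1.97797/0.60730 = 3.25696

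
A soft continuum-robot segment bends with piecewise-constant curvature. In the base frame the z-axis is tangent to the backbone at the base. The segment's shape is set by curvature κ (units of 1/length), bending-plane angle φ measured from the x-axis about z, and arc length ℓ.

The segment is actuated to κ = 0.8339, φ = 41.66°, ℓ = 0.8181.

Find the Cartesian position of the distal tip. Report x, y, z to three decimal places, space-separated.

0.201 0.178 0.756

θ = κ·ℓ = 0.8339 × 0.8181 = 0.68221 rad
ρ = (1 − cos θ)/κ = (1 − 0.77618)/0.8339 = 0.26840
z = sin θ / κ = 0.63051/0.8339 = 0.75610
x = ρ cos φ = 0.26840 × cos(41.66°) = 0.20052
y = ρ sin φ = 0.26840 × sin(41.66°) = 0.17841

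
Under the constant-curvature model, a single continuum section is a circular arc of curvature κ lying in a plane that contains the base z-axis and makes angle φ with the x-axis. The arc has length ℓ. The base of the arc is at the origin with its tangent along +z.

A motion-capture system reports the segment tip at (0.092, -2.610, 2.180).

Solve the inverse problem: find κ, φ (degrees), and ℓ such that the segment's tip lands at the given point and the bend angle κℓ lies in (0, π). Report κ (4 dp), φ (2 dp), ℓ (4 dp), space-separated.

ρ = √(x²+y²) = √(0.092² + -2.610²) = 2.61162
φ = atan2(y, x) mod 360° = atan2(-2.610, 0.092) = 272.0188°
|p|² = ρ² + z² = 2.61162² + 2.180² = 11.57296
κ = 2ρ / |p|² = 2×2.61162 / 11.57296 = 0.45133
θ = 2·atan2(ρ, z) = 2·atan2(2.61162, 2.180) = 1.75047 rad
ℓ = θ/κ = 1.75047/0.45133 = 3.87845

0.4513 272.02 3.8785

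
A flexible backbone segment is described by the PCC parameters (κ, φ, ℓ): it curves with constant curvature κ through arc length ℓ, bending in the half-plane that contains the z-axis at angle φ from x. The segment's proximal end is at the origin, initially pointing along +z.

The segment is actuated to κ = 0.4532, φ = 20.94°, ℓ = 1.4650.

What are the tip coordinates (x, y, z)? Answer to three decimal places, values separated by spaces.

0.438 0.168 1.360

θ = κ·ℓ = 0.4532 × 1.4650 = 0.66394 rad
ρ = (1 − cos θ)/κ = (1 − 0.78757)/0.4532 = 0.46873
z = sin θ / κ = 0.61622/0.4532 = 1.35972
x = ρ cos φ = 0.46873 × cos(20.94°) = 0.43777
y = ρ sin φ = 0.46873 × sin(20.94°) = 0.16752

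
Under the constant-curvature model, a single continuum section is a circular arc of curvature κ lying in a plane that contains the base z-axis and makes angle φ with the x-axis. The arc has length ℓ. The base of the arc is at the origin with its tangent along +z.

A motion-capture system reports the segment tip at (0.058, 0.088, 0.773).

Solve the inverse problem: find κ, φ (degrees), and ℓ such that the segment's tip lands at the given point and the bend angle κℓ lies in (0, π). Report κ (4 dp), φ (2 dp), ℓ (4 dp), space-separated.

ρ = √(x²+y²) = √(0.058² + 0.088²) = 0.10539
φ = atan2(y, x) mod 360° = atan2(0.088, 0.058) = 56.6115°
|p|² = ρ² + z² = 0.10539² + 0.773² = 0.60864
κ = 2ρ / |p|² = 2×0.10539 / 0.60864 = 0.34633
θ = 2·atan2(ρ, z) = 2·atan2(0.10539, 0.773) = 0.27102 rad
ℓ = θ/κ = 0.27102/0.34633 = 0.78254

0.3463 56.61 0.7825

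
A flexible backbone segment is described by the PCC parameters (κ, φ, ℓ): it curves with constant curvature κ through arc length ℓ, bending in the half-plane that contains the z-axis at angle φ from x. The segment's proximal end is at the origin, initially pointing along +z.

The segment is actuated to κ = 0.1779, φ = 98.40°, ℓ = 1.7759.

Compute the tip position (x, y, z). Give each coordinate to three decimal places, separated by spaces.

θ = κ·ℓ = 0.1779 × 1.7759 = 0.31593 rad
ρ = (1 − cos θ)/κ = (1 − 0.95051)/0.1779 = 0.27821
z = sin θ / κ = 0.31070/0.1779 = 1.74650
x = ρ cos φ = 0.27821 × cos(98.40°) = -0.04064
y = ρ sin φ = 0.27821 × sin(98.40°) = 0.27522

-0.041 0.275 1.747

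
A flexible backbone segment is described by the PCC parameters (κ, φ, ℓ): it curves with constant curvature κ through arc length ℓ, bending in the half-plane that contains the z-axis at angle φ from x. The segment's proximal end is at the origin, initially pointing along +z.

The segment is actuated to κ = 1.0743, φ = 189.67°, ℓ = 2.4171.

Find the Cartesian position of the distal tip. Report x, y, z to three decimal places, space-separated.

θ = κ·ℓ = 1.0743 × 2.4171 = 2.59669 rad
ρ = (1 − cos θ)/κ = (1 − -0.85518)/1.0743 = 1.72687
z = sin θ / κ = 0.51833/1.0743 = 0.48249
x = ρ cos φ = 1.72687 × cos(189.67°) = -1.70234
y = ρ sin φ = 1.72687 × sin(189.67°) = -0.29007

-1.702 -0.290 0.482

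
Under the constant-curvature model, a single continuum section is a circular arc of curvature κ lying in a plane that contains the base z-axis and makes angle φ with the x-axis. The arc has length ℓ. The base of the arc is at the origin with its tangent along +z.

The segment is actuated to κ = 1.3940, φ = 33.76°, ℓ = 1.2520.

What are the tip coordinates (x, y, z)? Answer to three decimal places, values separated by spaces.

θ = κ·ℓ = 1.3940 × 1.2520 = 1.74529 rad
ρ = (1 − cos θ)/κ = (1 − -0.17361)/1.3940 = 0.84190
z = sin θ / κ = 0.98481/1.3940 = 0.70647
x = ρ cos φ = 0.84190 × cos(33.76°) = 0.69993
y = ρ sin φ = 0.84190 × sin(33.76°) = 0.46786

0.700 0.468 0.706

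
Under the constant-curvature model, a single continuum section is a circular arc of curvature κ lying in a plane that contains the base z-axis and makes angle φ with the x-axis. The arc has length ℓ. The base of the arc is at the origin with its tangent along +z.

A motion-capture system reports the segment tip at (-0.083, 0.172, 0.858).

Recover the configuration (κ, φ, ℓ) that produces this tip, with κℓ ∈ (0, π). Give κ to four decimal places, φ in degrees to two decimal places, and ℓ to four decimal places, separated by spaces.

ρ = √(x²+y²) = √(-0.083² + 0.172²) = 0.19098
φ = atan2(y, x) mod 360° = atan2(0.172, -0.083) = 115.7600°
|p|² = ρ² + z² = 0.19098² + 0.858² = 0.77264
κ = 2ρ / |p|² = 2×0.19098 / 0.77264 = 0.49436
θ = 2·atan2(ρ, z) = 2·atan2(0.19098, 0.858) = 0.43803 rad
ℓ = θ/κ = 0.43803/0.49436 = 0.88606

0.4944 115.76 0.8861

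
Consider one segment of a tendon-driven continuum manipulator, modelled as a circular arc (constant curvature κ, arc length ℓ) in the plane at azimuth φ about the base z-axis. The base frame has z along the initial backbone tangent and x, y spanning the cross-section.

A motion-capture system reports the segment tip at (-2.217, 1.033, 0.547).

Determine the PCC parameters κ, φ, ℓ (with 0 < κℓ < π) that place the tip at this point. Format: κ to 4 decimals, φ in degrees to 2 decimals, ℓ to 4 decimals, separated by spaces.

0.7788 155.02 3.4690

ρ = √(x²+y²) = √(-2.217² + 1.033²) = 2.44585
φ = atan2(y, x) mod 360° = atan2(1.033, -2.217) = 155.0171°
|p|² = ρ² + z² = 2.44585² + 0.547² = 6.28139
κ = 2ρ / |p|² = 2×2.44585 / 6.28139 = 0.77876
θ = 2·atan2(ρ, z) = 2·atan2(2.44585, 0.547) = 2.70155 rad
ℓ = θ/κ = 2.70155/0.77876 = 3.46903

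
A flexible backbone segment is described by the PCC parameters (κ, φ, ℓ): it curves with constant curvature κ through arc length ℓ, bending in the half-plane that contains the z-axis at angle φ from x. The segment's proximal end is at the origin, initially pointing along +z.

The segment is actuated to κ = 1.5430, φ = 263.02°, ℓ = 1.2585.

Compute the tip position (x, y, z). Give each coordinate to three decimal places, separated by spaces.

θ = κ·ℓ = 1.5430 × 1.2585 = 1.94187 rad
ρ = (1 − cos θ)/κ = (1 − -0.36261)/1.5430 = 0.88309
z = sin θ / κ = 0.93194/1.5430 = 0.60398
x = ρ cos φ = 0.88309 × cos(263.02°) = -0.10732
y = ρ sin φ = 0.88309 × sin(263.02°) = -0.87655

-0.107 -0.877 0.604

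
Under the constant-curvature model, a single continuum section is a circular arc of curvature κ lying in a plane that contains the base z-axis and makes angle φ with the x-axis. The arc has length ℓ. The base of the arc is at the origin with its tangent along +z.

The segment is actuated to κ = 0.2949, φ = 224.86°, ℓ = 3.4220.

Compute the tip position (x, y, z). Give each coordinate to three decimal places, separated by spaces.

-1.124 -1.118 2.870

θ = κ·ℓ = 0.2949 × 3.4220 = 1.00915 rad
ρ = (1 − cos θ)/κ = (1 − 0.53258)/0.2949 = 1.58500
z = sin θ / κ = 0.84638/0.2949 = 2.87005
x = ρ cos φ = 1.58500 × cos(224.86°) = -1.12350
y = ρ sin φ = 1.58500 × sin(224.86°) = -1.11803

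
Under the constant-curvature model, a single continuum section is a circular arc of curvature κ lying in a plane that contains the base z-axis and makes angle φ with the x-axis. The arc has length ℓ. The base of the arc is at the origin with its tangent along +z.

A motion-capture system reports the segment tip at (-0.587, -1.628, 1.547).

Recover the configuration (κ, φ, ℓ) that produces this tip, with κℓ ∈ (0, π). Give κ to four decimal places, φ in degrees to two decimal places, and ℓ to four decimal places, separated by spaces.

ρ = √(x²+y²) = √(-0.587² + -1.628²) = 1.73059
φ = atan2(y, x) mod 360° = atan2(-1.628, -0.587) = 250.1725°
|p|² = ρ² + z² = 1.73059² + 1.547² = 5.38816
κ = 2ρ / |p|² = 2×1.73059 / 5.38816 = 0.64237
θ = 2·atan2(ρ, z) = 2·atan2(1.73059, 1.547) = 1.68271 rad
ℓ = θ/κ = 1.68271/0.64237 = 2.61954

0.6424 250.17 2.6195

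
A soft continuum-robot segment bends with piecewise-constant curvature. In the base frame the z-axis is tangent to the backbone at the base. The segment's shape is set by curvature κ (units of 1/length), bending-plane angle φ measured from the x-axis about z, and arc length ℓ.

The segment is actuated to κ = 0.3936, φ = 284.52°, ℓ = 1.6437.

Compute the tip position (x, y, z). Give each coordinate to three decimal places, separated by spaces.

0.129 -0.497 1.531

θ = κ·ℓ = 0.3936 × 1.6437 = 0.64696 rad
ρ = (1 − cos θ)/κ = (1 − 0.79792)/0.3936 = 0.51342
z = sin θ / κ = 0.60276/0.3936 = 1.53141
x = ρ cos φ = 0.51342 × cos(284.52°) = 0.12872
y = ρ sin φ = 0.51342 × sin(284.52°) = -0.49702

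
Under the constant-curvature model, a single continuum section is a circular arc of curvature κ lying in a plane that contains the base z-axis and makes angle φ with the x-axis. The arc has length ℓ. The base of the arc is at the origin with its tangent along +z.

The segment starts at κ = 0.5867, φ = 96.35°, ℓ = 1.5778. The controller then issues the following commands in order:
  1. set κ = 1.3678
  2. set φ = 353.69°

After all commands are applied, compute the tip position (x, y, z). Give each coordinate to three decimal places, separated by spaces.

initial: κ=0.5867, φ=96.35°, ℓ=1.5778
cmd 1: set κ=1.3678 → (κ,φ,ℓ)=(1.3678,96.35°,1.5778) → tip=(-0.1257,1.1293,0.6086)
cmd 2: set φ=353.69° → (κ,φ,ℓ)=(1.3678,353.69°,1.5778) → tip=(1.1293,-0.1249,0.6086)

1.129 -0.125 0.609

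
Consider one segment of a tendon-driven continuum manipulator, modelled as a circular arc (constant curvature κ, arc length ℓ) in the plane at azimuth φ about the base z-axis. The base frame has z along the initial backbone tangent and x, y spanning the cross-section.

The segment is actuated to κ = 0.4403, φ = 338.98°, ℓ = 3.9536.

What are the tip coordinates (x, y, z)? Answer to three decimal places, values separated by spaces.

2.479 -0.952 2.238

θ = κ·ℓ = 0.4403 × 3.9536 = 1.74077 rad
ρ = (1 − cos θ)/κ = (1 − -0.16916)/0.4403 = 2.65536
z = sin θ / κ = 0.98559/0.4403 = 2.23845
x = ρ cos φ = 2.65536 × cos(338.98°) = 2.47866
y = ρ sin φ = 2.65536 × sin(338.98°) = -0.95246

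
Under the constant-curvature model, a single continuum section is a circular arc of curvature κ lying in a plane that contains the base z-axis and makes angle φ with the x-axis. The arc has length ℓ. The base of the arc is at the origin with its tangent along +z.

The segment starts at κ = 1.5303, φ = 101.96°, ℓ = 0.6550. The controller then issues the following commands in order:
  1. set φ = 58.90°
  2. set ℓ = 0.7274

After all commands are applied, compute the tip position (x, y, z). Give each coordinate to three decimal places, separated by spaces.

initial: κ=1.5303, φ=101.96°, ℓ=0.6550
cmd 1: set φ=58.90° → (κ,φ,ℓ)=(1.5303,58.90°,0.6550) → tip=(0.1558,0.2583,0.5507)
cmd 2: set ℓ=0.7274 → (κ,φ,ℓ)=(1.5303,58.90°,0.7274) → tip=(0.1884,0.3123,0.5862)

0.188 0.312 0.586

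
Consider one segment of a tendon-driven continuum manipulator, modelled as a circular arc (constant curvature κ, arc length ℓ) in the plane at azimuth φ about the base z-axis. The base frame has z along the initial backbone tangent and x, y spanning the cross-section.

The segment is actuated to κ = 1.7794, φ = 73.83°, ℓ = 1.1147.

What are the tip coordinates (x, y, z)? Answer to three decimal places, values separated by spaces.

0.219 0.756 0.515

θ = κ·ℓ = 1.7794 × 1.1147 = 1.98350 rad
ρ = (1 − cos θ)/κ = (1 − -0.40108)/1.7794 = 0.78739
z = sin θ / κ = 0.91604/1.7794 = 0.51480
x = ρ cos φ = 0.78739 × cos(73.83°) = 0.21928
y = ρ sin φ = 0.78739 × sin(73.83°) = 0.75624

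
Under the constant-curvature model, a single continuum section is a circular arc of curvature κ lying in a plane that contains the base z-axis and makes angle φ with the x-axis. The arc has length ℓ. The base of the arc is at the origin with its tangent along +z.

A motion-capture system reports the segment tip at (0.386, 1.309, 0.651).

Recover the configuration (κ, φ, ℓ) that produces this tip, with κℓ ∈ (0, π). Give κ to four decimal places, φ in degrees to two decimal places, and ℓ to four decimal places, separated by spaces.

1.1938 73.57 1.8858

ρ = √(x²+y²) = √(0.386² + 1.309²) = 1.36473
φ = atan2(y, x) mod 360° = atan2(1.309, 0.386) = 73.5702°
|p|² = ρ² + z² = 1.36473² + 0.651² = 2.28628
κ = 2ρ / |p|² = 2×1.36473 / 2.28628 = 1.19384
θ = 2·atan2(ρ, z) = 2·atan2(1.36473, 0.651) = 2.25140 rad
ℓ = θ/κ = 2.25140/1.19384 = 1.88585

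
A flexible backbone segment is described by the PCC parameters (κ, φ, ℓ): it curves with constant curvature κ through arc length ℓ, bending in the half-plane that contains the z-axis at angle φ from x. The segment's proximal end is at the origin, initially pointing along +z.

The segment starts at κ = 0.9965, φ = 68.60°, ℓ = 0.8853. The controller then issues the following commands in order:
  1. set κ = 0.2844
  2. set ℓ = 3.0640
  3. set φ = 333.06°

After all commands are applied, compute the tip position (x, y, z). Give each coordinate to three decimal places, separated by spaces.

1.117 -0.568 2.691

initial: κ=0.9965, φ=68.60°, ℓ=0.8853
cmd 1: set κ=0.2844 → (κ,φ,ℓ)=(0.2844,68.60°,0.8853) → tip=(0.0405,0.1032,0.8760)
cmd 2: set ℓ=3.0640 → (κ,φ,ℓ)=(0.2844,68.60°,3.0640) → tip=(0.4571,1.1663,2.6907)
cmd 3: set φ=333.06° → (κ,φ,ℓ)=(0.2844,333.06°,3.0640) → tip=(1.1167,-0.5675,2.6907)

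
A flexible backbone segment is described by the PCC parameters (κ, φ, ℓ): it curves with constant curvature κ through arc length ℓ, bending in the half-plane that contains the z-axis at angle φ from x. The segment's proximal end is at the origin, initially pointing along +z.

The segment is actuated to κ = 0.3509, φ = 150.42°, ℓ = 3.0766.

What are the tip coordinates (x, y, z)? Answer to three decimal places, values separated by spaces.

θ = κ·ℓ = 0.3509 × 3.0766 = 1.07958 rad
ρ = (1 − cos θ)/κ = (1 − 0.47170)/0.3509 = 1.50556
z = sin θ / κ = 0.88176/0.3509 = 2.51285
x = ρ cos φ = 1.50556 × cos(150.42°) = -1.30933
y = ρ sin φ = 1.50556 × sin(150.42°) = 0.74320

-1.309 0.743 2.513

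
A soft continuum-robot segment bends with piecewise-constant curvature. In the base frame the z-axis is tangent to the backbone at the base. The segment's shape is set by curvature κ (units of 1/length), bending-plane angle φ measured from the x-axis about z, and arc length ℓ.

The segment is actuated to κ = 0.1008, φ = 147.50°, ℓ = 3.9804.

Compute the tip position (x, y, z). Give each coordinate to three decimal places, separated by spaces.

-0.664 0.423 3.874

θ = κ·ℓ = 0.1008 × 3.9804 = 0.40122 rad
ρ = (1 − cos θ)/κ = (1 − 0.92058)/0.1008 = 0.78786
z = sin θ / κ = 0.39055/0.1008 = 3.87446
x = ρ cos φ = 0.78786 × cos(147.50°) = -0.66448
y = ρ sin φ = 0.78786 × sin(147.50°) = 0.42332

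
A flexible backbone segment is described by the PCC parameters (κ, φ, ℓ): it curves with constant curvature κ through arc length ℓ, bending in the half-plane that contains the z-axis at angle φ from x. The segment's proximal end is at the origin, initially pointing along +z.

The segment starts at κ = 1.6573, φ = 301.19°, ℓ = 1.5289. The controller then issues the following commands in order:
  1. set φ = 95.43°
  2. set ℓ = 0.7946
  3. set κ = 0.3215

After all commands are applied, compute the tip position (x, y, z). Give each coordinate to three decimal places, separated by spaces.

-0.010 0.100 0.786

initial: κ=1.6573, φ=301.19°, ℓ=1.5289
cmd 1: set φ=95.43° → (κ,φ,ℓ)=(1.6573,95.43°,1.5289) → tip=(-0.1040,1.0938,0.3445)
cmd 2: set ℓ=0.7946 → (κ,φ,ℓ)=(1.6573,95.43°,0.7946) → tip=(-0.0428,0.4498,0.5840)
cmd 3: set κ=0.3215 → (κ,φ,ℓ)=(0.3215,95.43°,0.7946) → tip=(-0.0096,0.1005,0.7860)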